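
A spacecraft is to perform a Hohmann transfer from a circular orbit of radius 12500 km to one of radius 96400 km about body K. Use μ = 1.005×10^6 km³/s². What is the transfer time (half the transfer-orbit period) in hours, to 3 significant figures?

t = 11.1 hours

Semi-major axis of the transfer orbit: a_t = (12500 + 96400)/2 = 54450 km.
Half the transfer-orbit period gives t = π√(a_t³/μ) = 39820 s.
Converting: 39820 s ÷ 3600 s/hour = 11.1 hours.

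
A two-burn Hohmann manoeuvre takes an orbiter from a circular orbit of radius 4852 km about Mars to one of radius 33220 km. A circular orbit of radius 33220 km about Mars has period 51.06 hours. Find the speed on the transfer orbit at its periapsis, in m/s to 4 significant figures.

From Kepler's third law T² = 4π²r³/μ at r = 33220 km, T = 51.06 hours = 51.06 × 3600 s = 1.83816×10^5 s: μ = 4π²r³/T² = 42834.3 km³/s².
Semi-major axis of the transfer orbit: a_t = (4852 + 33220)/2 = 19036 km.
At periapsis, r = 4852 km.
Applying v² = μ(2/r − 1/a_t): v = 3.925 km/s.

v = 3925 m/s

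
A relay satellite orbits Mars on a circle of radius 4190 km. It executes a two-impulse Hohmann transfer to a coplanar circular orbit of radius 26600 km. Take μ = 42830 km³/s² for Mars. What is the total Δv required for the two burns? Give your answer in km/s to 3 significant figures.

Δv = 1.61 km/s

Transfer-ellipse semi-major axis a_t = (r₁ + r₂)/2 = (4190 + 26600)/2 = 15395 km.
Circular speed at r₁: v₁ = √(μ/r₁) = √(42830/4190) = 3.1972 km/s.
Transfer-orbit speed at r₁ (v² = μ(2/r − 1/a)): v_p = √[μ(2/r₁ − 1/a_t)] = 4.2026 km/s.
First burn Δv₁ = |v_p − v₁| = 1.005 km/s.
Circular speed at r₂: v₂ = √(μ/r₂) = 1.2689 km/s.
Transfer-orbit speed at r₂: v_a = √[μ(2/r₂ − 1/a_t)] = 0.66199 km/s.
Second burn Δv₂ = |v₂ − v_a| = 0.6069 km/s.
Δv = Δv₁ + Δv₂ = 1.005 + 0.6069 = 1.612 km/s.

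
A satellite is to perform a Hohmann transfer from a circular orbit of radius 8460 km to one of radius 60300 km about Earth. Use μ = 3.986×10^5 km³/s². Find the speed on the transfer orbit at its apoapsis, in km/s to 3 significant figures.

v = 1.28 km/s

Semi-major axis of the transfer orbit: a_t = (8460 + 60300)/2 = 34380 km.
The apoapsis of the transfer ellipse is at r = 60300 km.
Vis-viva: v = √[μ(2/r − 1/a_t)] = √[3.986×10^5 × (2/60300 − 1/34380)] = 1.275 km/s.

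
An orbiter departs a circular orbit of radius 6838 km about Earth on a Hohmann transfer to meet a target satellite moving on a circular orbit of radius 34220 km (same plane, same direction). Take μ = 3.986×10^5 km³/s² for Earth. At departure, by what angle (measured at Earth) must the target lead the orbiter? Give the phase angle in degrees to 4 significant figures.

φ = 96.36°

The Hohmann ellipse has a_t = (r₁ + r₂)/2 = 20529 km.
Transfer time t = π√(a_t³/μ) = 14636.4 s.
Target angular speed ω₂ = √(μ/r₂³) = 9.97352×10^-5 rad/s.
Angle swept by the target during transfer: ω₂·t = 1.4598 rad = 83.64°.
The orbiter traverses 180° on the transfer ellipse, so the target must lead by 180° − 83.64° = 96.36°.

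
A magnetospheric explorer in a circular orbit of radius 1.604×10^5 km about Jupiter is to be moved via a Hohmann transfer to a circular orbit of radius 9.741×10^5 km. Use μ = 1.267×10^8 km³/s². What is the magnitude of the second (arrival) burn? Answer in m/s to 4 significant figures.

Semi-major axis of the transfer orbit: a_t = (1.604×10^5 + 9.741×10^5)/2 = 5.6725×10^5 km.
Circular speed at r = 9.741×10^5 km: v_c = √(μ/r) = 11.405 km/s.
Transfer-orbit speed at the same r (vis-viva, a = a_t): v_t = √[μ(2/r − 1/a_t)] = 6.0646 km/s.
Δv₂ = |v_t − v_c| = |6.0646 − 11.405| = 5.340 km/s.

Δv₂ = 5340 m/s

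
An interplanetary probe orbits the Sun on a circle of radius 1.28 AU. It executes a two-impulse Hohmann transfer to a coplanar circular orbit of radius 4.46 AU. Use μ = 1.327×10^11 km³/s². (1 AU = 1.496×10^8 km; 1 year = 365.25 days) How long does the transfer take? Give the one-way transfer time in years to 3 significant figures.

t = 2.43 years

In km: r₁ = 1.28 × 1.496×10^8 = 1.91488×10^8 km; r₂ = 4.46 × 1.496×10^8 = 6.67216×10^8 km.
Transfer-ellipse semi-major axis a_t = (r₁ + r₂)/2 = (1.91488×10^8 + 6.67216×10^8)/2 = 4.29352×10^8 km.
Transfer time t = π√(a_t³/μ) = π√((4.29352×10^8)³ / 1.327×10^11) = 7.672×10^7 s.
Converting: 7.672×10^7 s ÷ 3.15576×10^7 s/year (365.25 × 86400) = 2.43 years.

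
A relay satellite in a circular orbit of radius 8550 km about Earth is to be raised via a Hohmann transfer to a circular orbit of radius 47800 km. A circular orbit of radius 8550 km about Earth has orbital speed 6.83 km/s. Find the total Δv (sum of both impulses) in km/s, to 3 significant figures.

From the circular-orbit relation v² = μ/r at r = 8550 km: μ = v²r = (6.83)² × 8550 = 3.98848×10^5 km³/s².
The Hohmann ellipse has a_t = (r₁ + r₂)/2 = 28175 km.
Circular speed at r₁: v₁ = √(μ/r₁) = √(3.98848×10^5/8550) = 6.8300 km/s.
Transfer-orbit speed at r₁ (vis-viva): v_p = √[μ(2/r₁ − 1/a_t)] = 8.8962 km/s.
First burn Δv₁ = |v_p − v₁| = 2.0662 km/s.
Circular speed at r₂: v₂ = √(μ/r₂) = 2.88862 km/s.
Transfer-orbit speed at r₂: v_a = √[μ(2/r₂ − 1/a_t)] = 1.59126 km/s.
Second burn Δv₂ = |v₂ − v_a| = 1.2974 km/s.
Total Δv = Δv₁ + Δv₂ = 3.364 km/s.

Δv = 3.36 km/s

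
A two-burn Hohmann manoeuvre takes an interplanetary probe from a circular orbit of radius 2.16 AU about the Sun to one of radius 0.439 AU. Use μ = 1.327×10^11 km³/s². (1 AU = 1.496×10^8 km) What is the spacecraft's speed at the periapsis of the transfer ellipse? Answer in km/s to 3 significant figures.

v = 58.0 km/s

In km: r₁ = 2.16 × 1.496×10^8 = 3.23136×10^8 km; r₂ = 0.439 × 1.496×10^8 = 6.56744×10^7 km.
Transfer-ellipse semi-major axis a_t = (r₁ + r₂)/2 = (3.23136×10^8 + 6.56744×10^7)/2 = 1.944052×10^8 km.
At periapsis, r = 6.56744×10^7 km.
Vis-viva: v = √[μ(2/r − 1/a_t)] = √[1.327×10^11 × (2/6.56744×10^7 − 1/1.944052×10^8)] = 57.95 km/s.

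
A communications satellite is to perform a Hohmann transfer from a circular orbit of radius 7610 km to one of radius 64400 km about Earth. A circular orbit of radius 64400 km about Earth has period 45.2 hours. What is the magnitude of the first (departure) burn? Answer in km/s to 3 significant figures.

Δv₁ = 2.44 km/s

From Kepler's third law T² = 4π²r³/μ at r = 64400 km, T = 45.2 hours = 45.2 × 3600 s = 1.6272×10^5 s: μ = 4π²r³/T² = 3.98231×10^5 km³/s².
The Hohmann ellipse has a_t = (r₁ + r₂)/2 = 36005 km.
Circular speed at r = 7610 km: v_c = √(μ/r) = 7.234 km/s.
Vis-viva on the transfer ellipse at r = 7610 km gives v_t = √[μ(2/r − 1/a_t)] = 9.675 km/s.
Δv₁ = |v_t − v_c| = |9.675 − 7.234| = 2.441 km/s.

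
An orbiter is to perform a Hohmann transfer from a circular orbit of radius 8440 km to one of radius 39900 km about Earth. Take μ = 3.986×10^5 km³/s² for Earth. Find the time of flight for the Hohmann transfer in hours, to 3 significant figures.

t = 5.19 hours

Semi-major axis of the transfer orbit: a_t = (8440 + 39900)/2 = 24170 km.
By Kepler's third law the transfer-orbit period is T = 2π√(a_t³/μ), so t = T/2 = 18700 s.
Converting: 18700 s ÷ 3600 s/hour = 5.19 hours.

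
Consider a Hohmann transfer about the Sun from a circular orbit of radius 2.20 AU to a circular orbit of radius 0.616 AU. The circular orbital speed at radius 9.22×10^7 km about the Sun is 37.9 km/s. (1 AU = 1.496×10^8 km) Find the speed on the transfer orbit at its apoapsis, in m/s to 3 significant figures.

From the circular-orbit relation v² = μ/r at r = 9.22×10^7 km: μ = v²r = (37.9)² × 9.22×10^7 = 1.32437×10^11 km³/s².
In km: r₁ = 2.20 × 1.496×10^8 = 3.2912×10^8 km; r₂ = 0.616 × 1.496×10^8 = 9.21536×10^7 km.
Transfer-ellipse semi-major axis a_t = (r₁ + r₂)/2 = (3.2912×10^8 + 9.21536×10^7)/2 = 2.106368×10^8 km.
At apoapsis, r = 3.2912×10^8 km.
From the vis-viva equation, v = √[μ(2/r − 1/a_t)] = 13.27 km/s.

v = 13300 m/s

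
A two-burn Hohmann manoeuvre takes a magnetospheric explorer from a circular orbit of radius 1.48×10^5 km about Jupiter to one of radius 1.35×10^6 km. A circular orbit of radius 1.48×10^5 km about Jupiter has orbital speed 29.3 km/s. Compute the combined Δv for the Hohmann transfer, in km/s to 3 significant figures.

Δv = 15.4 km/s

From the circular-orbit relation v² = μ/r at r = 1.48×10^5 km: μ = v²r = (29.3)² × 1.48×10^5 = 1.27057×10^8 km³/s².
The Hohmann ellipse has a_t = (r₁ + r₂)/2 = 7.490×10^5 km.
At r₁ the circular-orbit speed is v₁ = √(μ/r₁) = 29.30 km/s.
On the transfer ellipse at r₁, vis-viva equation gives v_p = √[μ(2/r₁ − 1/a_t)] = 39.34 km/s.
First burn Δv₁ = |v_p − v₁| = 10.04 km/s.
At r₂, v₂ = √(μ/r₂) = 9.701 km/s.
Transfer-orbit speed at r₂: v_a = √[μ(2/r₂ − 1/a_t)] = 4.312 km/s.
Second burn Δv₂ = |v₂ − v_a| = 5.389 km/s.
Δv = Δv₁ + Δv₂ = 10.04 + 5.389 = 15.43 km/s.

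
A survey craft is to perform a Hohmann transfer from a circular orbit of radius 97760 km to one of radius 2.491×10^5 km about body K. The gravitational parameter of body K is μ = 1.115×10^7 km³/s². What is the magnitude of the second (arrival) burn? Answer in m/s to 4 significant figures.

Transfer-ellipse semi-major axis a_t = (r₁ + r₂)/2 = (97760 + 2.491×10^5)/2 = 1.7343×10^5 km.
Circular speed at r = 2.491×10^5 km: v_c = √(μ/r) = 6.690 km/s.
Transfer-orbit speed at the same r (vis-viva, a = a_t): v_t = √[μ(2/r − 1/a_t)] = 5.023 km/s.
Δv₂ = |v_t − v_c| = |5.023 − 6.690| = 1.667 km/s.

Δv₂ = 1667 m/s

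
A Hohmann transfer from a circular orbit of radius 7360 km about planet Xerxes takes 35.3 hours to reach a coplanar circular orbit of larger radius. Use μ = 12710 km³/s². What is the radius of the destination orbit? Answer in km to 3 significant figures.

r₂ = 47600 km

Transfer time t = 35.3 hours = 1.2708×10^5 s, and t = π√(a_t³/μ).
So a_t = (μ t²/π²)^(1/3) = (12710 × (1.2708×10^5)² / π²)^(1/3) = 27500 km.
Since a_t = (r₁ + r₂)/2, r₂ = 2a_t − r₁ = 2×27500 − 7360 = 47640 km.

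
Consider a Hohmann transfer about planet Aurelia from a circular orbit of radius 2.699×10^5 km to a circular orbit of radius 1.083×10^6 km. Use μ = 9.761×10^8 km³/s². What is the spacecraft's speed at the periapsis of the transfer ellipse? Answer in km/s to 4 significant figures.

v = 76.09 km/s

The Hohmann ellipse has a_t = (r₁ + r₂)/2 = 6.7645×10^5 km.
At periapsis, r = 2.699×10^5 km.
Applying v² = μ(2/r − 1/a_t): v = 76.09 km/s.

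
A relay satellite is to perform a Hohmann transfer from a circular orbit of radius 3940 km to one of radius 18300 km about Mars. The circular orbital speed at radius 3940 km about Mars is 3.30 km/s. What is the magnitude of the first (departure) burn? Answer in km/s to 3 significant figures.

Δv₁ = 0.933 km/s

From the circular-orbit relation v² = μ/r at r = 3940 km: μ = v²r = (3.30)² × 3940 = 42906.6 km³/s².
Transfer-ellipse semi-major axis a_t = (r₁ + r₂)/2 = (3940 + 18300)/2 = 11120 km.
On the circular orbit at r = 3940 km, v_c = √(μ/r) = 3.3000 km/s.
Transfer-orbit speed at the same r (vis-viva, a = a_t): v_t = √[μ(2/r − 1/a_t)] = 4.2334 km/s.
Δv₁ = |v_t − v_c| = |4.2334 − 3.3000| = 0.9334 km/s.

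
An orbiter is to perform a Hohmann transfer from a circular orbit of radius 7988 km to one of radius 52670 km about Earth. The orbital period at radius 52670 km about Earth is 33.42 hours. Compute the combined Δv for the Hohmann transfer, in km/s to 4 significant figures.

From Kepler's third law T² = 4π²r³/μ at r = 52670 km, T = 33.42 hours = 33.42 × 3600 s = 1.20312×10^5 s: μ = 4π²r³/T² = 3.98503×10^5 km³/s².
The Hohmann ellipse has a_t = (r₁ + r₂)/2 = 30329 km.
At r₁ the circular-orbit speed is v₁ = √(μ/r₁) = 7.063 km/s.
On the transfer ellipse at r₁, v² = μ(2/r − 1/a) gives v_p = √[μ(2/r₁ − 1/a_t)] = 9.308 km/s.
First burn Δv₁ = |v_p − v₁| = 2.245 km/s.
At r₂, v₂ = √(μ/r₂) = 2.751 km/s.
Transfer-orbit speed at r₂: v_a = √[μ(2/r₂ − 1/a_t)] = 1.412 km/s.
Second burn Δv₂ = |v₂ − v_a| = 1.339 km/s.
Total Δv = Δv₁ + Δv₂ = 3.584 km/s.

Δv = 3.584 km/s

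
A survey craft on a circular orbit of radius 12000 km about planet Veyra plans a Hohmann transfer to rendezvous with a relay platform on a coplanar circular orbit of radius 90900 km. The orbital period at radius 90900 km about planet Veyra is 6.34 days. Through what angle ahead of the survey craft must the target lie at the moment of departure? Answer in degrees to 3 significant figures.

φ = 103°

From Kepler's third law T² = 4π²r³/μ at r = 90900 km, T = 6.34 days = 6.34 × 86400 s = 5.47776×10^5 s: μ = 4π²r³/T² = 98820.1 km³/s².
The Hohmann ellipse has a_t = (r₁ + r₂)/2 = 51450 km.
The half-period of the transfer ellipse is t = π√(a_t³/μ) = 1.16629×10^5 s.
Target angular speed ω₂ = √(μ/r₂³) = 1.14704×10^-5 rad/s.
Angle swept by the target during transfer: ω₂·t = 1.3378 rad = 76.65°.
The survey craft traverses 180° on the transfer ellipse, so the target must lead by 180° − 76.65° = 103°.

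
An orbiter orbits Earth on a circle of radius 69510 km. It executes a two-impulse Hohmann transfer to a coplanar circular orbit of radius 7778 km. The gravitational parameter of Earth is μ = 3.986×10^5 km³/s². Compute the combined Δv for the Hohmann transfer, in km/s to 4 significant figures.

The Hohmann ellipse has a_t = (r₁ + r₂)/2 = 38644 km.
Circular speed at r₁: v₁ = √(μ/r₁) = √(3.986×10^5/69510) = 2.39467 km/s.
On the transfer ellipse at r₁, vis-viva equation gives v_a = √[μ(2/r₁ − 1/a_t)] = 1.07433 km/s.
First burn Δv₁ = |v_a − v₁| = 1.3203 km/s.
Circular speed at r₂: v₂ = √(μ/r₂) = 7.1587 km/s.
Transfer-orbit speed at r₂: v_p = √[μ(2/r₂ − 1/a_t)] = 9.6010 km/s.
Second burn Δv₂ = |v₂ − v_p| = 2.4423 km/s.
Total Δv = Δv₁ + Δv₂ = 3.763 km/s.

Δv = 3.763 km/s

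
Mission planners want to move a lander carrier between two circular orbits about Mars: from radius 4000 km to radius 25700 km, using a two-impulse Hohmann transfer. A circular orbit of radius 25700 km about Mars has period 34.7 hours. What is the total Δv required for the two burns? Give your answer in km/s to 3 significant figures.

From Kepler's third law T² = 4π²r³/μ at r = 25700 km, T = 34.7 hours = 34.7 × 3600 s = 1.2492×10^5 s: μ = 4π²r³/T² = 42943.3 km³/s².
Transfer-ellipse semi-major axis a_t = (r₁ + r₂)/2 = (4000 + 25700)/2 = 14850 km.
At r₁ the circular-orbit speed is v₁ = √(μ/r₁) = 3.2766 km/s.
Transfer-orbit speed at r₁ (vis-viva equation): v_p = √[μ(2/r₁ − 1/a_t)] = 4.3104 km/s.
First burn Δv₁ = |v_p − v₁| = 1.034 km/s.
Circular speed at r₂: v₂ = √(μ/r₂) = 1.2927 km/s.
Transfer-orbit speed at r₂: v_a = √[μ(2/r₂ − 1/a_t)] = 0.67088 km/s.
Second burn Δv₂ = |v₂ − v_a| = 0.6218 km/s.
Δv = Δv₁ + Δv₂ = 1.034 + 0.6218 = 1.656 km/s.

Δv = 1.66 km/s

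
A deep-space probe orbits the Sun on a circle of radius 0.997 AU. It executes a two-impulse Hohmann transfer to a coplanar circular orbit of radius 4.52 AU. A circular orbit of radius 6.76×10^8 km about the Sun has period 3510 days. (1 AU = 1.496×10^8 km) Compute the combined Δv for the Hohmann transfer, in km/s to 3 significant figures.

Δv = 13.9 km/s

From Kepler's third law T² = 4π²r³/μ at r = 6.76×10^8 km, T = 3510 days = 3510 × 86400 s = 3.03264×10^8 s: μ = 4π²r³/T² = 1.32604×10^11 km³/s².
In km: r₁ = 0.997 × 1.496×10^8 = 1.491512×10^8 km; r₂ = 4.52 × 1.496×10^8 = 6.76192×10^8 km.
Transfer-ellipse semi-major axis a_t = (r₁ + r₂)/2 = (1.491512×10^8 + 6.76192×10^8)/2 = 4.126716×10^8 km.
At r₁ the circular-orbit speed is v₁ = √(μ/r₁) = 29.817 km/s.
Transfer-orbit speed at r₁ (v² = μ(2/r − 1/a)): v_p = √[μ(2/r₁ − 1/a_t)] = 38.168 km/s.
First burn Δv₁ = |v_p − v₁| = 8.351 km/s.
At r₂, v₂ = √(μ/r₂) = 14.004 km/s.
Transfer-orbit speed at r₂: v_a = √[μ(2/r₂ − 1/a_t)] = 8.4189 km/s.
Second burn Δv₂ = |v₂ − v_a| = 5.585 km/s.
Δv = Δv₁ + Δv₂ = 8.351 + 5.585 = 13.94 km/s.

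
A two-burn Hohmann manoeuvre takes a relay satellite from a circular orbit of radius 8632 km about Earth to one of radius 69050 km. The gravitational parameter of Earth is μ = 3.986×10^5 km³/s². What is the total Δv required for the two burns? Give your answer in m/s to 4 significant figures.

Semi-major axis of the transfer orbit: a_t = (8632 + 69050)/2 = 38841 km.
Circular speed at r₁: v₁ = √(μ/r₁) = √(3.986×10^5/8632) = 6.795 km/s.
Transfer-orbit speed at r₁ (vis-viva equation): v_p = √[μ(2/r₁ − 1/a_t)] = 9.060 km/s.
First burn Δv₁ = |v_p − v₁| = 2.265 km/s.
At r₂, v₂ = √(μ/r₂) = 2.403 km/s.
Transfer-orbit speed at r₂: v_a = √[μ(2/r₂ − 1/a_t)] = 1.133 km/s.
Second burn Δv₂ = |v₂ − v_a| = 1.270 km/s.
Δv = Δv₁ + Δv₂ = 2.265 + 1.270 = 3.535 km/s.

Δv = 3535 m/s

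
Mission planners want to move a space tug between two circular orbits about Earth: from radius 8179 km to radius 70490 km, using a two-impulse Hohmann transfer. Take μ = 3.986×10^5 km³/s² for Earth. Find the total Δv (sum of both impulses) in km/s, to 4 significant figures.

Δv = 3.658 km/s

Transfer-ellipse semi-major axis a_t = (r₁ + r₂)/2 = (8179 + 70490)/2 = 39334.5 km.
At r₁ the circular-orbit speed is v₁ = √(μ/r₁) = 6.981 km/s.
On the transfer ellipse at r₁, vis-viva equation gives v_p = √[μ(2/r₁ − 1/a_t)] = 9.345 km/s.
First burn Δv₁ = |v_p − v₁| = 2.364 km/s.
At r₂, v₂ = √(μ/r₂) = 2.378 km/s.
Transfer-orbit speed at r₂: v_a = √[μ(2/r₂ − 1/a_t)] = 1.084 km/s.
Second burn Δv₂ = |v₂ − v_a| = 1.294 km/s.
Δv = Δv₁ + Δv₂ = 2.364 + 1.294 = 3.658 km/s.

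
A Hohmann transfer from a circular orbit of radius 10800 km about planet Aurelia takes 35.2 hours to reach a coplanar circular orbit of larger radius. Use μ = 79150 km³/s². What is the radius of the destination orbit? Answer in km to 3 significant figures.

r₂ = 90200 km

Transfer time t = 35.2 hours = 1.2672×10^5 s, and t = π√(a_t³/μ).
So a_t = (μ t²/π²)^(1/3) = (79150 × (1.2672×10^5)² / π²)^(1/3) = 50499 km.
Since a_t = (r₁ + r₂)/2, r₂ = 2a_t − r₁ = 2×50499 − 10800 = 90198 km.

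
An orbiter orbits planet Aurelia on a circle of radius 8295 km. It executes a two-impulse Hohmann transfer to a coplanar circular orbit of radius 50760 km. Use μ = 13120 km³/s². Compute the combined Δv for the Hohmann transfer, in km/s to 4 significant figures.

Δv = 0.6302 km/s

Semi-major axis of the transfer orbit: a_t = (8295 + 50760)/2 = 29527.5 km.
Circular speed at r₁: v₁ = √(μ/r₁) = √(13120/8295) = 1.2576 km/s.
On the transfer ellipse at r₁, vis-viva equation gives v_p = √[μ(2/r₁ − 1/a_t)] = 1.6489 km/s.
First burn Δv₁ = |v_p − v₁| = 0.3913 km/s.
Circular speed at r₂: v₂ = √(μ/r₂) = 0.5084 km/s.
Transfer-orbit speed at r₂: v_a = √[μ(2/r₂ − 1/a_t)] = 0.2695 km/s.
Second burn Δv₂ = |v₂ − v_a| = 0.2389 km/s.
Total Δv = Δv₁ + Δv₂ = 0.6302 km/s.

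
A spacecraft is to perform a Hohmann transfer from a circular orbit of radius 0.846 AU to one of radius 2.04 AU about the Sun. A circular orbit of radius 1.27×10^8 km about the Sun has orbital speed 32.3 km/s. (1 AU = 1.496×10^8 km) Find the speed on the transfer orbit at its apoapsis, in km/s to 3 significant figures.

From the circular-orbit relation v² = μ/r at r = 1.27×10^8 km: μ = v²r = (32.3)² × 1.27×10^8 = 1.32498×10^11 km³/s².
In km: r₁ = 0.846 × 1.496×10^8 = 1.265616×10^8 km; r₂ = 2.04 × 1.496×10^8 = 3.05184×10^8 km.
The Hohmann ellipse has a_t = (r₁ + r₂)/2 = 2.158728×10^8 km.
At apoapsis, r = 3.05184×10^8 km.
Vis-viva: v = √[μ(2/r − 1/a_t)] = √[1.32498×10^11 × (2/3.05184×10^8 − 1/2.158728×10^8)] = 15.95 km/s.

v = 16.0 km/s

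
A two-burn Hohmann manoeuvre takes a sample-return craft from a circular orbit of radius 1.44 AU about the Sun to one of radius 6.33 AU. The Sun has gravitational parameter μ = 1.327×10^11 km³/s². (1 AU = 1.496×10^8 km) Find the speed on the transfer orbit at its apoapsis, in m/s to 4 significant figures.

v = 7207 m/s

In km: r₁ = 1.44 × 1.496×10^8 = 2.15424×10^8 km; r₂ = 6.33 × 1.496×10^8 = 9.46968×10^8 km.
Semi-major axis of the transfer orbit: a_t = (2.15424×10^8 + 9.46968×10^8)/2 = 5.81196×10^8 km.
The apoapsis of the transfer ellipse is at r = 9.46968×10^8 km.
From the vis-viva equation, v = √[μ(2/r − 1/a_t)] = 7.207 km/s.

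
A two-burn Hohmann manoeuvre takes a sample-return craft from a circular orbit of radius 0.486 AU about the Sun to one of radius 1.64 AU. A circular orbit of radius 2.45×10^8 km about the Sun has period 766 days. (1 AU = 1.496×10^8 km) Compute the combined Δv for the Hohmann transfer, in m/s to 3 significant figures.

From Kepler's third law T² = 4π²r³/μ at r = 2.45×10^8 km, T = 766 days = 766 × 86400 s = 6.61824×10^7 s: μ = 4π²r³/T² = 1.32548×10^11 km³/s².
In km: r₁ = 0.486 × 1.496×10^8 = 7.27056×10^7 km; r₂ = 1.64 × 1.496×10^8 = 2.45344×10^8 km.
Transfer-ellipse semi-major axis a_t = (r₁ + r₂)/2 = (7.27056×10^7 + 2.45344×10^8)/2 = 1.590248×10^8 km.
At r₁ the circular-orbit speed is v₁ = √(μ/r₁) = 42.6975 km/s.
Transfer-orbit speed at r₁ (vis-viva equation): v_p = √[μ(2/r₁ − 1/a_t)] = 53.0344 km/s.
First burn Δv₁ = |v_p − v₁| = 10.337 km/s.
At r₂, v₂ = √(μ/r₂) = 23.2434 km/s.
Transfer-orbit speed at r₂: v_a = √[μ(2/r₂ − 1/a_t)] = 15.7163 km/s.
Second burn Δv₂ = |v₂ − v_a| = 7.5271 km/s.
Δv = Δv₁ + Δv₂ = 10.337 + 7.5271 = 17.86 km/s.

Δv = 17900 m/s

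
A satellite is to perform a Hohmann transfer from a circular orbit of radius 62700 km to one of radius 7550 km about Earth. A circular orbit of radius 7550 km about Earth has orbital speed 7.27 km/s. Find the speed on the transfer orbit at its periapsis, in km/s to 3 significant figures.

From the circular-orbit relation v² = μ/r at r = 7550 km: μ = v²r = (7.27)² × 7550 = 3.99039×10^5 km³/s².
Semi-major axis of the transfer orbit: a_t = (62700 + 7550)/2 = 35125 km.
The periapsis of the transfer ellipse is at r = 7550 km.
Vis-viva: v = √[μ(2/r − 1/a_t)] = √[3.99039×10^5 × (2/7550 − 1/35125)] = 9.713 km/s.

v = 9.71 km/s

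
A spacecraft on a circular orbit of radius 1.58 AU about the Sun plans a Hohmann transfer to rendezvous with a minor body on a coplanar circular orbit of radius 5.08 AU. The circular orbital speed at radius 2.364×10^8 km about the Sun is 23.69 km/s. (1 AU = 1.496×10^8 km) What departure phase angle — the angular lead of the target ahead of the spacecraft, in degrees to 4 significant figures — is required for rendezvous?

φ = 84.47°

From the circular-orbit relation v² = μ/r at r = 2.364×10^8 km: μ = v²r = (23.69)² × 2.364×10^8 = 1.32671×10^11 km³/s².
In km: r₁ = 1.58 × 1.496×10^8 = 2.36368×10^8 km; r₂ = 5.08 × 1.496×10^8 = 7.59968×10^8 km.
Transfer-ellipse semi-major axis a_t = (r₁ + r₂)/2 = (2.36368×10^8 + 7.59968×10^8)/2 = 4.98168×10^8 km.
Transfer time t = π√(a_t³/μ) = 9.5901×10^7 s.
The target's mean motion on its circular orbit is ω₂ = √(μ/r₂³) = 1.7386×10^-8 rad/s.
Angle swept by the target during transfer: ω₂·t = 1.6673 rad = 95.53°.
Arrival is 180° from departure on the ellipse, so φ = 180° − 95.53° = 84.47°.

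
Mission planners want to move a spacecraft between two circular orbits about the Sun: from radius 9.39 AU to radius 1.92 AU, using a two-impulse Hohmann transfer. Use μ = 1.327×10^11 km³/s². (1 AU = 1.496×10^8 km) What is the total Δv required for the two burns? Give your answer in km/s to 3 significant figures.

Δv = 10.3 km/s

In km: r₁ = 9.39 × 1.496×10^8 = 1.404744×10^9 km; r₂ = 1.92 × 1.496×10^8 = 2.87232×10^8 km.
Transfer-ellipse semi-major axis a_t = (r₁ + r₂)/2 = (1.404744×10^9 + 2.87232×10^8)/2 = 8.45988×10^8 km.
At r₁ the circular-orbit speed is v₁ = √(μ/r₁) = 9.719 km/s.
On the transfer ellipse at r₁, v² = μ(2/r − 1/a) gives v_a = √[μ(2/r₁ − 1/a_t)] = 5.663 km/s.
First burn Δv₁ = |v_a − v₁| = 4.056 km/s.
Circular speed at r₂: v₂ = √(μ/r₂) = 21.494 km/s.
Transfer-orbit speed at r₂: v_p = √[μ(2/r₂ − 1/a_t)] = 27.697 km/s.
Second burn Δv₂ = |v₂ − v_p| = 6.203 km/s.
Total Δv = Δv₁ + Δv₂ = 10.26 km/s.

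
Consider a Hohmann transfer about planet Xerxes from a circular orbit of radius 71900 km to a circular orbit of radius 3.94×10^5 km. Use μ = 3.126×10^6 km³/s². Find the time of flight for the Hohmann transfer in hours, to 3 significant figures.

t = 55.5 hours

The Hohmann ellipse has a_t = (r₁ + r₂)/2 = 2.3295×10^5 km.
By Kepler's third law the transfer-orbit period is T = 2π√(a_t³/μ), so t = T/2 = 1.998×10^5 s.
Converting: 1.998×10^5 s ÷ 3600 s/hour = 55.5 hours.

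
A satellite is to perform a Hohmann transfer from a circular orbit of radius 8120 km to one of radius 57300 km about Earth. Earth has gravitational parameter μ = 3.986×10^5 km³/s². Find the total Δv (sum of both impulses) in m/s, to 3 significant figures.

Δv = 3590 m/s

Transfer-ellipse semi-major axis a_t = (r₁ + r₂)/2 = (8120 + 57300)/2 = 32710 km.
At r₁ the circular-orbit speed is v₁ = √(μ/r₁) = 7.006 km/s.
Transfer-orbit speed at r₁ (v² = μ(2/r − 1/a)): v_p = √[μ(2/r₁ − 1/a_t)] = 9.273 km/s.
First burn Δv₁ = |v_p − v₁| = 2.267 km/s.
Circular speed at r₂: v₂ = √(μ/r₂) = 2.637 km/s.
Transfer-orbit speed at r₂: v_a = √[μ(2/r₂ − 1/a_t)] = 1.314 km/s.
Second burn Δv₂ = |v₂ − v_a| = 1.323 km/s.
Δv = Δv₁ + Δv₂ = 2.267 + 1.323 = 3.590 km/s.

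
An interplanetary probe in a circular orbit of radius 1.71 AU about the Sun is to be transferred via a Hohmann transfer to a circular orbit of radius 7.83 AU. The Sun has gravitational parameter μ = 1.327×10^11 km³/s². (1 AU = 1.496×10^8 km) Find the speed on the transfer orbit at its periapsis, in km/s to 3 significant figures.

v = 29.2 km/s

In km: r₁ = 1.71 × 1.496×10^8 = 2.55816×10^8 km; r₂ = 7.83 × 1.496×10^8 = 1.171368×10^9 km.
The Hohmann ellipse has a_t = (r₁ + r₂)/2 = 7.13592×10^8 km.
The periapsis of the transfer ellipse is at r = 2.55816×10^8 km.
From the vis-viva equation, v = √[μ(2/r − 1/a_t)] = 29.18 km/s.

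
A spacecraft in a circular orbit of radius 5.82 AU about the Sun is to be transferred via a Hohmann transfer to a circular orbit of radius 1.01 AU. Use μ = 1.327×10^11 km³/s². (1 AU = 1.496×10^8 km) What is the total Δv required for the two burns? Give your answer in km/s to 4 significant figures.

In km: r₁ = 5.82 × 1.496×10^8 = 8.70672×10^8 km; r₂ = 1.01 × 1.496×10^8 = 1.51096×10^8 km.
Semi-major axis of the transfer orbit: a_t = (8.70672×10^8 + 1.51096×10^8)/2 = 5.10884×10^8 km.
At r₁ the circular-orbit speed is v₁ = √(μ/r₁) = 12.3455 km/s.
On the transfer ellipse at r₁, vis-viva gives v_a = √[μ(2/r₁ − 1/a_t)] = 6.71388 km/s.
First burn Δv₁ = |v_a − v₁| = 5.6316 km/s.
Circular speed at r₂: v₂ = √(μ/r₂) = 29.6353 km/s.
Transfer-orbit speed at r₂: v_p = √[μ(2/r₂ − 1/a_t)] = 38.6879 km/s.
Second burn Δv₂ = |v₂ − v_p| = 9.0526 km/s.
Δv = Δv₁ + Δv₂ = 5.6316 + 9.0526 = 14.68 km/s.

Δv = 14.68 km/s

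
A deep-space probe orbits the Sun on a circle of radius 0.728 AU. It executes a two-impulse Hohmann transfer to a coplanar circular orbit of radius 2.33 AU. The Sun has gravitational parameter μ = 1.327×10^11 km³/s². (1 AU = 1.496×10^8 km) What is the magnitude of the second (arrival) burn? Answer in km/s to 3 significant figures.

In km: r₁ = 0.728 × 1.496×10^8 = 1.089088×10^8 km; r₂ = 2.33 × 1.496×10^8 = 3.48568×10^8 km.
The Hohmann ellipse has a_t = (r₁ + r₂)/2 = 2.287384×10^8 km.
On the circular orbit at r = 3.48568×10^8 km, v_c = √(μ/r) = 19.5115 km/s.
Vis-viva on the transfer ellipse at r = 3.48568×10^8 km gives v_t = √[μ(2/r − 1/a_t)] = 13.4634 km/s.
Δv₂ = |v_t − v_c| = |13.4634 − 19.5115| = 6.048 km/s.

Δv₂ = 6.05 km/s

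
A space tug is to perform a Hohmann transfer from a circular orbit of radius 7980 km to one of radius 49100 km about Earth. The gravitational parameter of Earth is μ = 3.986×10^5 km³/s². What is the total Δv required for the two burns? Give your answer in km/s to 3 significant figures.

Δv = 3.55 km/s

Semi-major axis of the transfer orbit: a_t = (7980 + 49100)/2 = 28540 km.
At r₁ the circular-orbit speed is v₁ = √(μ/r₁) = 7.0675 km/s.
On the transfer ellipse at r₁, vis-viva gives v_p = √[μ(2/r₁ − 1/a_t)] = 9.2700 km/s.
First burn Δv₁ = |v_p − v₁| = 2.2025 km/s.
Circular speed at r₂: v₂ = √(μ/r₂) = 2.8492 km/s.
Transfer-orbit speed at r₂: v_a = √[μ(2/r₂ − 1/a_t)] = 1.5066 km/s.
Second burn Δv₂ = |v₂ − v_a| = 1.3426 km/s.
Total Δv = Δv₁ + Δv₂ = 3.545 km/s.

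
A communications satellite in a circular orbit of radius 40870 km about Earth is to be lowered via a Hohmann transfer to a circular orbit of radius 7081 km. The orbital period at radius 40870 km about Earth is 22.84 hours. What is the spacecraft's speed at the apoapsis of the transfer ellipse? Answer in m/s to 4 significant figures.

v = 1697 m/s

From Kepler's third law T² = 4π²r³/μ at r = 40870 km, T = 22.84 hours = 22.84 × 3600 s = 82224 s: μ = 4π²r³/T² = 3.98636×10^5 km³/s².
Semi-major axis of the transfer orbit: a_t = (40870 + 7081)/2 = 23975.5 km.
At apoapsis, r = 40870 km.
Applying v² = μ(2/r − 1/a_t): v = 1.697 km/s.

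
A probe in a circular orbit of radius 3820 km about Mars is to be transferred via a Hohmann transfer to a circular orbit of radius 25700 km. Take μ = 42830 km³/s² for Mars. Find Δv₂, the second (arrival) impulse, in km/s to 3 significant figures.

Semi-major axis of the transfer orbit: a_t = (3820 + 25700)/2 = 14760 km.
On the circular orbit at r = 25700 km, v_c = √(μ/r) = 1.2909 km/s.
Transfer-orbit speed at the same r (vis-viva, a = a_t): v_t = √[μ(2/r − 1/a_t)] = 0.65674 km/s.
Δv₂ = |v_t − v_c| = |0.65674 − 1.2909| = 0.6342 km/s.

Δv₂ = 0.634 km/s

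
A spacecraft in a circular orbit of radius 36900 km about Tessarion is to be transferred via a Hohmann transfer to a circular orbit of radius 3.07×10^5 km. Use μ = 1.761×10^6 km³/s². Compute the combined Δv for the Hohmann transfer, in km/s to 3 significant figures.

Transfer-ellipse semi-major axis a_t = (r₁ + r₂)/2 = (36900 + 3.070×10^5)/2 = 1.7195×10^5 km.
At r₁ the circular-orbit speed is v₁ = √(μ/r₁) = 6.90823 km/s.
On the transfer ellipse at r₁, v² = μ(2/r − 1/a) gives v_p = √[μ(2/r₁ − 1/a_t)] = 9.23070 km/s.
First burn Δv₁ = |v_p − v₁| = 2.322 km/s.
Circular speed at r₂: v₂ = √(μ/r₂) = 2.395 km/s.
Transfer-orbit speed at r₂: v_a = √[μ(2/r₂ − 1/a_t)] = 1.109 km/s.
Second burn Δv₂ = |v₂ − v_a| = 1.286 km/s.
Total Δv = Δv₁ + Δv₂ = 3.608 km/s.

Δv = 3.61 km/s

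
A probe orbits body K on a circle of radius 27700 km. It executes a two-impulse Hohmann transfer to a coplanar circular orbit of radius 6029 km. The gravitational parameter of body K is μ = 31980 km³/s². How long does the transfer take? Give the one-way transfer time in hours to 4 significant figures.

Semi-major axis of the transfer orbit: a_t = (27700 + 6029)/2 = 16864.5 km.
Transfer time t = π√(a_t³/μ) = π√((16864.5)³ / 31980) = 38470 s.
Converting: 38470 s ÷ 3600 s/hour = 10.69 hours.

t = 10.69 hours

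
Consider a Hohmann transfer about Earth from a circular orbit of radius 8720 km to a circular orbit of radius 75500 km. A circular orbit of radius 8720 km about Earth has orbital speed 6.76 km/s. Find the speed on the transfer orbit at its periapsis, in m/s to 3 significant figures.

v = 9050 m/s

From the circular-orbit relation v² = μ/r at r = 8720 km: μ = v²r = (6.76)² × 8720 = 3.98483×10^5 km³/s².
Semi-major axis of the transfer orbit: a_t = (8720 + 75500)/2 = 42110 km.
The periapsis of the transfer ellipse is at r = 8720 km.
From the vis-viva equation, v = √[μ(2/r − 1/a_t)] = 9.052 km/s.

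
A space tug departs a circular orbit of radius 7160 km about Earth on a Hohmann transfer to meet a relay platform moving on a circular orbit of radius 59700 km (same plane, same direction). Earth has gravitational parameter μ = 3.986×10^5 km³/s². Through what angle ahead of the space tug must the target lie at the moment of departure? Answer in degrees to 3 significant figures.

Semi-major axis of the transfer orbit: a_t = (7160 + 59700)/2 = 33430 km.
Transfer time t = π√(a_t³/μ) = 30415 s.
The target's mean motion on its circular orbit is ω₂ = √(μ/r₂³) = 4.3282×10^-5 rad/s.
Angle swept by the target during transfer: ω₂·t = 1.31642 rad = 75.43°.
Arrival is 180° from departure on the ellipse, so φ = 180° − 75.43° = 105°.

φ = 105°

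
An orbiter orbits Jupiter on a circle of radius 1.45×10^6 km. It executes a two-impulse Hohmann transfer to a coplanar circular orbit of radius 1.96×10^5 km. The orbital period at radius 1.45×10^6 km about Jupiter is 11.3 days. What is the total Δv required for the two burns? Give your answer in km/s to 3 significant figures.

Δv = 13.1 km/s

From Kepler's third law T² = 4π²r³/μ at r = 1.45×10^6 km, T = 11.3 days = 11.3 × 86400 s = 9.7632×10^5 s: μ = 4π²r³/T² = 1.26264×10^8 km³/s².
The Hohmann ellipse has a_t = (r₁ + r₂)/2 = 8.230×10^5 km.
At r₁ the circular-orbit speed is v₁ = √(μ/r₁) = 9.332 km/s.
Transfer-orbit speed at r₁ (vis-viva equation): v_a = √[μ(2/r₁ − 1/a_t)] = 4.554 km/s.
First burn Δv₁ = |v_a − v₁| = 4.778 km/s.
Circular speed at r₂: v₂ = √(μ/r₂) = 25.3812 km/s.
Transfer-orbit speed at r₂: v_p = √[μ(2/r₂ − 1/a_t)] = 33.6896 km/s.
Second burn Δv₂ = |v₂ − v_p| = 8.308 km/s.
Total Δv = Δv₁ + Δv₂ = 13.09 km/s.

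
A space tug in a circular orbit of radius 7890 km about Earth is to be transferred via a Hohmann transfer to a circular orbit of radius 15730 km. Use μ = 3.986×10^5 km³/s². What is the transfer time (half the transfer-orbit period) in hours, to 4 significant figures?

Semi-major axis of the transfer orbit: a_t = (7890 + 15730)/2 = 11810 km.
By Kepler's third law the transfer-orbit period is T = 2π√(a_t³/μ), so t = T/2 = 6386 s.
Converting: 6386 s ÷ 3600 s/hour = 1.774 hours.

t = 1.774 hours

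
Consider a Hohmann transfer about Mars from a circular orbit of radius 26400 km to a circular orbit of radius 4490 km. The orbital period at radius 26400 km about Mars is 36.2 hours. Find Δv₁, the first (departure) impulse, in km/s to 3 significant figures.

From Kepler's third law T² = 4π²r³/μ at r = 26400 km, T = 36.2 hours = 36.2 × 3600 s = 1.3032×10^5 s: μ = 4π²r³/T² = 42771.0 km³/s².
Transfer-ellipse semi-major axis a_t = (r₁ + r₂)/2 = (26400 + 4490)/2 = 15445 km.
Circular speed at r = 26400 km: v_c = √(μ/r) = 1.27284 km/s.
Vis-viva on the transfer ellipse at r = 26400 km gives v_t = √[μ(2/r − 1/a_t)] = 0.686281 km/s.
Δv₁ = |v_t − v_c| = |0.686281 − 1.27284| = 0.5866 km/s.

Δv₁ = 0.587 km/s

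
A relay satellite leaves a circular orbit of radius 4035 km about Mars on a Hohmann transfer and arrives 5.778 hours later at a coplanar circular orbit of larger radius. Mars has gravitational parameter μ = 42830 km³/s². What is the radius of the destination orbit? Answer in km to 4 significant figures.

Transfer time t = 5.778 hours = 20800.8 s, and t = π√(a_t³/μ).
So a_t = (μ t²/π²)^(1/3) = (42830 × (20800.8)² / π²)^(1/3) = 12337 km.
Since a_t = (r₁ + r₂)/2, r₂ = 2a_t − r₁ = 2×12337 − 4035 = 20639 km.

r₂ = 20640 km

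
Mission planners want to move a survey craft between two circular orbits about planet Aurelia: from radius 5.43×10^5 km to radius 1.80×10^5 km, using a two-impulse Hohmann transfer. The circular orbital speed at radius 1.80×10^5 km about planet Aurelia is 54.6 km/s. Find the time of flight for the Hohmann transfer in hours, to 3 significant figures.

t = 8.19 hours

From the circular-orbit relation v² = μ/r at r = 1.80×10^5 km: μ = v²r = (54.6)² × 1.80×10^5 = 5.36609×10^8 km³/s².
Transfer-ellipse semi-major axis a_t = (r₁ + r₂)/2 = (5.430×10^5 + 1.800×10^5)/2 = 3.615×10^5 km.
By Kepler's third law the transfer-orbit period is T = 2π√(a_t³/μ), so t = T/2 = 29480 s.
Converting: 29480 s ÷ 3600 s/hour = 8.19 hours.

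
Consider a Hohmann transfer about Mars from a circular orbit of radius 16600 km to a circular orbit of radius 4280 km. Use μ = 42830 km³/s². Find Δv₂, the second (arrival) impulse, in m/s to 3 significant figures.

Semi-major axis of the transfer orbit: a_t = (16600 + 4280)/2 = 10440 km.
On the circular orbit at r = 4280 km, v_c = √(μ/r) = 3.1634 km/s.
Transfer-orbit speed at the same r (vis-viva, a = a_t): v_t = √[μ(2/r − 1/a_t)] = 3.9889 km/s.
Δv₂ = |v_t − v_c| = |3.9889 − 3.1634| = 0.8255 km/s.

Δv₂ = 826 m/s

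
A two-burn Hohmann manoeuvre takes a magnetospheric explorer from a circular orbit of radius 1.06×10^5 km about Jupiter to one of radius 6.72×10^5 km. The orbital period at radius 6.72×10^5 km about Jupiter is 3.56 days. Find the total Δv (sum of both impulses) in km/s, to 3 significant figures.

Δv = 17.4 km/s

From Kepler's third law T² = 4π²r³/μ at r = 6.72×10^5 km, T = 3.56 days = 3.56 × 86400 s = 3.07584×10^5 s: μ = 4π²r³/T² = 1.26631×10^8 km³/s².
The Hohmann ellipse has a_t = (r₁ + r₂)/2 = 3.890×10^5 km.
At r₁ the circular-orbit speed is v₁ = √(μ/r₁) = 34.563 km/s.
Transfer-orbit speed at r₁ (v² = μ(2/r − 1/a)): v_p = √[μ(2/r₁ − 1/a_t)] = 45.428 km/s.
First burn Δv₁ = |v_p − v₁| = 10.865 km/s.
At r₂, v₂ = √(μ/r₂) = 13.7273 km/s.
Transfer-orbit speed at r₂: v_a = √[μ(2/r₂ − 1/a_t)] = 7.16578 km/s.
Second burn Δv₂ = |v₂ − v_a| = 6.5615 km/s.
Total Δv = Δv₁ + Δv₂ = 17.43 km/s.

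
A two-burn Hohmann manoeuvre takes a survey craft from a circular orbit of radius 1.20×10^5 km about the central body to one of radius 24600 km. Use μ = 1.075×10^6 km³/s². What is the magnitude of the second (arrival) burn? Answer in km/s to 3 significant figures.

Transfer-ellipse semi-major axis a_t = (r₁ + r₂)/2 = (1.200×10^5 + 24600)/2 = 72300 km.
Circular speed at r = 24600 km: v_c = √(μ/r) = 6.6105 km/s.
Vis-viva on the transfer ellipse at r = 24600 km gives v_t = √[μ(2/r − 1/a_t)] = 8.5164 km/s.
Δv₂ = |v_t − v_c| = |8.5164 − 6.6105| = 1.906 km/s.

Δv₂ = 1.91 km/s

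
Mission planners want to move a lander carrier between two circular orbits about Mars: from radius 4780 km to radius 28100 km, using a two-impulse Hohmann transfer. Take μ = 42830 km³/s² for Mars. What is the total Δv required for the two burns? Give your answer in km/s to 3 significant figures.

Semi-major axis of the transfer orbit: a_t = (4780 + 28100)/2 = 16440 km.
At r₁ the circular-orbit speed is v₁ = √(μ/r₁) = 2.9934 km/s.
Transfer-orbit speed at r₁ (vis-viva): v_p = √[μ(2/r₁ − 1/a_t)] = 3.9135 km/s.
First burn Δv₁ = |v_p − v₁| = 0.9201 km/s.
At r₂, v₂ = √(μ/r₂) = 1.2346 km/s.
Transfer-orbit speed at r₂: v_a = √[μ(2/r₂ − 1/a_t)] = 0.66571 km/s.
Second burn Δv₂ = |v₂ − v_a| = 0.5689 km/s.
Total Δv = Δv₁ + Δv₂ = 1.489 km/s.

Δv = 1.49 km/s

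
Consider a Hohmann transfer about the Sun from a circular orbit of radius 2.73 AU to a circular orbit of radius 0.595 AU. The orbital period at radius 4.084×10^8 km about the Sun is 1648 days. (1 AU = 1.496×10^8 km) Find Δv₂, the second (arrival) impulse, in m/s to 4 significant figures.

From Kepler's third law T² = 4π²r³/μ at r = 4.084×10^8 km, T = 1648 days = 1648 × 86400 s = 1.423872×10^8 s: μ = 4π²r³/T² = 1.32640×10^11 km³/s².
In km: r₁ = 2.73 × 1.496×10^8 = 4.08408×10^8 km; r₂ = 0.595 × 1.496×10^8 = 8.9012×10^7 km.
The Hohmann ellipse has a_t = (r₁ + r₂)/2 = 2.4871×10^8 km.
On the circular orbit at r = 8.9012×10^7 km, v_c = √(μ/r) = 38.6023 km/s.
Transfer-orbit speed at the same r (vis-viva, a = a_t): v_t = √[μ(2/r − 1/a_t)] = 49.4668 km/s.
Δv₂ = |v_t − v_c| = |49.4668 − 38.6023| = 10.86 km/s.

Δv₂ = 10860 m/s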